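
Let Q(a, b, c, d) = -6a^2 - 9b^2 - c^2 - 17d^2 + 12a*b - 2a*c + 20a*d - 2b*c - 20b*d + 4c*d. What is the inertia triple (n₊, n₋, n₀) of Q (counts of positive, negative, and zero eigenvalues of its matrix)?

Write A = [[-6, 6, -1, 10], [6, -9, -1, -10], [-1, -1, -1, 2], [10, -10, 2, -17]].
Row-reducing A symmetrically gives the diagonal entries -6, -3, 1/2, -5/9.
Counting signs: 1 positive, 3 negative.

(1, 3, 0)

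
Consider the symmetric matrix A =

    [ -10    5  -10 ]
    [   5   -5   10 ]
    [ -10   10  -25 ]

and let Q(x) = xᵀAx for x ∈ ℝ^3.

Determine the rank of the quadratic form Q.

Row-reducing A symmetrically gives the diagonal entries -10, -5/2, -5.
Counting signs: 3 negative.
The rank is the number of nonzero pivots: 3.

3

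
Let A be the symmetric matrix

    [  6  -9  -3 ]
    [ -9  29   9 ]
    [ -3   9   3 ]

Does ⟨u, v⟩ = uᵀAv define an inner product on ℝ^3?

yes

Applying the same elementary operations to the rows and columns of A produces a congruent diagonal matrix with entries 6, 31/2, 6/31.
So there are 3 positive pivots.
Hence Q is positive definite.
⟨·,·⟩ is an inner product exactly when A is positive definite.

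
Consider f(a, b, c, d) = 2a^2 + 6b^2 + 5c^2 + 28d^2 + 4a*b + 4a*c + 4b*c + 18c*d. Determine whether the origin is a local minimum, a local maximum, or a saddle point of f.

local minimum

The Hessian at the origin is H = [[4, 4, 4, 0], [4, 12, 4, 0], [4, 4, 10, 18], [0, 0, 18, 56]].
Symmetric row and column elimination reduces H to a congruent diagonal form with pivots 4, 8, 6, 2.
Counting signs: 4 positive.
H is positive definite, so the origin is a strict local minimum.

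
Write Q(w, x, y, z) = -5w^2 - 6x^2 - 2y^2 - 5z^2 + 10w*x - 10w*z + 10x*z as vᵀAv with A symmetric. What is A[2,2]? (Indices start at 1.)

The coefficient of x^2 in Q is -6, and that is exactly A[2,2].

-6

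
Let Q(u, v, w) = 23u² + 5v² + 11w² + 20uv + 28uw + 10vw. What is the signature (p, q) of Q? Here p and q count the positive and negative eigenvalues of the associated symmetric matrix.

(3, 0)

The associated matrix is A = [[23, 10, 14], [10, 5, 5], [14, 5, 11]].
Applying the same elementary operations to the rows and columns of A produces a congruent diagonal matrix with entries 23, 15/23, 2/3.
Counting signs: 3 positive.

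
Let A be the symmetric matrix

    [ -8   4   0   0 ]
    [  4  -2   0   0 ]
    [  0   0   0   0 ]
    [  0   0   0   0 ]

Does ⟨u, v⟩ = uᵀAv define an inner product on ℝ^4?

Applying the same elementary operations to the rows and columns of A produces a congruent diagonal matrix with entries -8, 0, 0, 0.
So there are 1 negative, 3 zero pivots.
Hence Q is negative semidefinite.
⟨·,·⟩ is an inner product exactly when A is positive definite.

no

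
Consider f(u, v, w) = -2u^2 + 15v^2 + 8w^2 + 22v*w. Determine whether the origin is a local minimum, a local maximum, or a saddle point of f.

The Hessian at the origin is H = [[-4, 0, 0], [0, 30, 22], [0, 22, 16]].
Symmetric row and column elimination reduces H to a congruent diagonal form with pivots -4, 30, -2/15.
Counting signs: 1 positive, 2 negative.
H is indefinite, so the origin is a saddle point.

saddle point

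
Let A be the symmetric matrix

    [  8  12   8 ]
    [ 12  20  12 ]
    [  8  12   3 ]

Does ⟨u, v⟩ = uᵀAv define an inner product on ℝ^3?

Congruent diagonalization of A (simultaneous row and column reduction) yields pivots 8, 2, -5.
So there are 2 positive, 1 negative pivots.
Hence Q is indefinite.
⟨·,·⟩ is an inner product exactly when A is positive definite.

no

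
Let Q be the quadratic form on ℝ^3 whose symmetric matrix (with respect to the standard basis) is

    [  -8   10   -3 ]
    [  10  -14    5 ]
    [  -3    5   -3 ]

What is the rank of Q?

Congruent diagonalization of A (simultaneous row and column reduction) yields pivots -8, -3/2, -5/6.
That gives 3 negative pivots.
The rank is the number of nonzero pivots: 3.

3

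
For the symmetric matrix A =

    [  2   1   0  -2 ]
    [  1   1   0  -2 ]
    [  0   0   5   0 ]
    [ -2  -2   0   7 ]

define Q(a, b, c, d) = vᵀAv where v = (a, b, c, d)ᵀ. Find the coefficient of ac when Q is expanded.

The coefficient of ac is A[1,3] + A[3,1] = 2·0 = 0.

0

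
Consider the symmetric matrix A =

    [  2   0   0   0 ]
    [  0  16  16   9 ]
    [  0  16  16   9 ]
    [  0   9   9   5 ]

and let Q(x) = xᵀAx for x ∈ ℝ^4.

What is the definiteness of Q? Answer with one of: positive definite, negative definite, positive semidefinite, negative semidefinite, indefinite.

Row-reducing A symmetrically gives the diagonal entries 2, 16, 0, -1/16.
That gives 2 positive, 1 negative, 1 zero pivots.
Hence Q is indefinite.

indefinite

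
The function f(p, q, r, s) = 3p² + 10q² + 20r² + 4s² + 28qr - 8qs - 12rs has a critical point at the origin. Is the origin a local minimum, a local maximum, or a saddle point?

local minimum

The Hessian at the origin is H = [[6, 0, 0, 0], [0, 20, 28, -8], [0, 28, 40, -12], [0, -8, -12, 8]].
An LDLᵀ factorisation of H has diagonal entries 6, 20, 4/5, 4.
That gives 4 positive pivots.
H is positive definite, so the origin is a strict local minimum.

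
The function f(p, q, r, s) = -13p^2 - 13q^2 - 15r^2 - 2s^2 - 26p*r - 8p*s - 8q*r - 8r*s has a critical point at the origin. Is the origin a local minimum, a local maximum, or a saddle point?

The Hessian at the origin is H = [[-26, 0, -26, -8], [0, -26, -8, 0], [-26, -8, -30, -8], [-8, 0, -8, -4]].
Applying the same elementary operations to the rows and columns of H produces a congruent diagonal matrix with entries -26, -26, -20/13, -20/13.
That gives 4 negative pivots.
H is negative definite, so the origin is a strict local maximum.

local maximum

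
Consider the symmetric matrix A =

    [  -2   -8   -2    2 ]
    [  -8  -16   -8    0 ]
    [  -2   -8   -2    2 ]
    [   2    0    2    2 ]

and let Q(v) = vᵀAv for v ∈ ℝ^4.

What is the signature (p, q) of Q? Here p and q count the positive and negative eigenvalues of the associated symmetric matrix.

(1, 1)

Symmetric row and column elimination reduces A to a congruent diagonal form with pivots -2, 16, 0, 0.
So there are 1 positive, 1 negative, 2 zero pivots.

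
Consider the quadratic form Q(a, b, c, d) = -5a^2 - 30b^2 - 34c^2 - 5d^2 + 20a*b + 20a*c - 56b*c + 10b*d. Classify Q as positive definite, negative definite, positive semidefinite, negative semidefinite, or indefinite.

The symmetric matrix of Q is A = [[-5, 10, 10, 0], [10, -30, -28, 5], [10, -28, -34, 0], [0, 5, 0, -5]].
Leading principal minors: Δ_1 = -5, Δ_2 = 50, Δ_3 = -380, Δ_4 = 150.
The signs alternate starting with Δ_1 < 0, so by Sylvester's criterion Q is negative definite.

negative definite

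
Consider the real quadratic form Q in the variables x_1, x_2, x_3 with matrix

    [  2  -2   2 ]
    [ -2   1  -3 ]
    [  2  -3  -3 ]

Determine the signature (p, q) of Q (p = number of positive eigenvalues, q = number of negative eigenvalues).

Congruent diagonalization of A (simultaneous row and column reduction) yields pivots 2, -1, -4.
Counting signs: 1 positive, 2 negative.

(1, 2)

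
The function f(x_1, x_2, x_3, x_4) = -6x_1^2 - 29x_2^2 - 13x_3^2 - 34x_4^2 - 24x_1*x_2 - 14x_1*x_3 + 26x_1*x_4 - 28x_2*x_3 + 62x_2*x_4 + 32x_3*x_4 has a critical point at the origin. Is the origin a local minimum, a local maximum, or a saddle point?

The Hessian at the origin is H = [[-12, -24, -14, 26], [-24, -58, -28, 62], [-14, -28, -26, 32], [26, 62, 32, -68]].
Symmetric row and column elimination reduces H to a congruent diagonal form with pivots -12, -10, -29/3, -40/29.
That gives 4 negative pivots.
H is negative definite, so the origin is a strict local maximum.

local maximum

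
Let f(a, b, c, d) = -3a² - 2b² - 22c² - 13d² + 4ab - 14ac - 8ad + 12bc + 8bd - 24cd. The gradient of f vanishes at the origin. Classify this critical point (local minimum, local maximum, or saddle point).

The Hessian at the origin is H = [[-6, 4, -14, -8], [4, -4, 12, 8], [-14, 12, -44, -24], [-8, 8, -24, -26]].
Symmetric row and column elimination reduces H to a congruent diagonal form with pivots -6, -4/3, -6, -10.
Counting signs: 4 negative.
H is negative definite, so the origin is a strict local maximum.

local maximum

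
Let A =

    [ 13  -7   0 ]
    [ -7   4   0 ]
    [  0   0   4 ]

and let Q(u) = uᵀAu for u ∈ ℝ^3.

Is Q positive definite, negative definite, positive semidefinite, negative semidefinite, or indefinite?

Congruent diagonalization of A (simultaneous row and column reduction) yields pivots 13, 3/13, 4.
That gives 3 positive pivots.
Hence Q is positive definite.

positive definite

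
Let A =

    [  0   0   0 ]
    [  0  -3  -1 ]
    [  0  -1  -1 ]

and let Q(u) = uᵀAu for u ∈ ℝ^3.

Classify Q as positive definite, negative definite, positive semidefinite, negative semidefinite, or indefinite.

Applying the same elementary operations to the rows and columns of A produces a congruent diagonal matrix with entries 0, -3, -2/3.
Counting signs: 2 negative, 1 zero.
Hence Q is negative semidefinite.

negative semidefinite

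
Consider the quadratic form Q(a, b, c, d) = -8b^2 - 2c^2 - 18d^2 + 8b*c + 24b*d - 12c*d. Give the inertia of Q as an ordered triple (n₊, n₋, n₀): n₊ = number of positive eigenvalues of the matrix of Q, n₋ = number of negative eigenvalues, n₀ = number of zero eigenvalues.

The symmetric matrix is A = [[0, 0, 0, 0], [0, -8, 4, 12], [0, 4, -2, -6], [0, 12, -6, -18]].
Symmetric row and column elimination reduces A to a congruent diagonal form with pivots 0, -8, 0, 0.
So there are 1 negative, 3 zero pivots.

(0, 1, 3)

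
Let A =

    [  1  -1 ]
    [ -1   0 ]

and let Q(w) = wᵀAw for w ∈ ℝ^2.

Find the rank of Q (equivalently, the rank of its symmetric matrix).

Applying the same elementary operations to the rows and columns of A produces a congruent diagonal matrix with entries 1, -1.
That gives 1 positive, 1 negative pivots.
The rank is the number of nonzero pivots: 2.

2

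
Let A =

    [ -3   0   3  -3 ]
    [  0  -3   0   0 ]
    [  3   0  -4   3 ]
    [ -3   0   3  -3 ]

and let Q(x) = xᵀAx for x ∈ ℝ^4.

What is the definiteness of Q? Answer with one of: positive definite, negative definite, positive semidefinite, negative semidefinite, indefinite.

Congruent diagonalization of A (simultaneous row and column reduction) yields pivots -3, -3, -1, 0.
Counting signs: 3 negative, 1 zero.
Hence Q is negative semidefinite.

negative semidefinite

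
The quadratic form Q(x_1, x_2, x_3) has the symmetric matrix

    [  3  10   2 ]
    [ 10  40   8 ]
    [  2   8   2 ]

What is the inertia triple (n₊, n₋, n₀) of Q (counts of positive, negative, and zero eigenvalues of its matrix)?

Symmetric row and column elimination reduces A to a congruent diagonal form with pivots 3, 20/3, 2/5.
Counting signs: 3 positive.

(3, 0, 0)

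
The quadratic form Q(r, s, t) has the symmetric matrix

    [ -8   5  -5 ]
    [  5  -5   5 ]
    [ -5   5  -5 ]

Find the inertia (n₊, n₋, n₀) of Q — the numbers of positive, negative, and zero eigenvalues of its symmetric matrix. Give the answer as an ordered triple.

Row-reducing A symmetrically gives the diagonal entries -8, -15/8, 0.
Counting signs: 2 negative, 1 zero.

(0, 2, 1)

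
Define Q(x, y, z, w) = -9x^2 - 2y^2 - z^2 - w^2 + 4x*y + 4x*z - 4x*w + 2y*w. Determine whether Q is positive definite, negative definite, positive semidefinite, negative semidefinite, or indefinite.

The symmetric matrix of Q is A = [[-9, 2, 2, -2], [2, -2, 0, 1], [2, 0, -1, 0], [-2, 1, 0, -1]].
Leading principal minors: Δ_1 = -9, Δ_2 = 14, Δ_3 = -6, Δ_4 = 1.
The signs alternate starting with Δ_1 < 0, so by Sylvester's criterion Q is negative definite.

negative definite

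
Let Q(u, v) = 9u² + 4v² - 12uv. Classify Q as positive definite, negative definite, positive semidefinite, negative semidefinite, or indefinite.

The associated matrix is A = [[9, -6], [-6, 4]].
Congruent diagonalization of A (simultaneous row and column reduction) yields pivots 9, 0.
That gives 1 positive, 1 zero pivots.
Hence Q is positive semidefinite.

positive semidefinite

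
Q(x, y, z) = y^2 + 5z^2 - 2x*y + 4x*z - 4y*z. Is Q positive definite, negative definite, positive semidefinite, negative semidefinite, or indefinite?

The symmetric matrix is A = [[0, -1, 2], [-1, 1, -2], [2, -2, 5]].
A is congruent to a diagonal matrix with 2 positive, 1 negative and 0 zero entries, so Q is indefinite.

indefinite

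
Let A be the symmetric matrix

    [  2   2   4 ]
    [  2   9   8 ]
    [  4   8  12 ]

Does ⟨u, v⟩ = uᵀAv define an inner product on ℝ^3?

Row-reducing A symmetrically gives the diagonal entries 2, 7, 12/7.
So there are 3 positive pivots.
Hence Q is positive definite.
⟨·,·⟩ is an inner product exactly when A is positive definite.

yes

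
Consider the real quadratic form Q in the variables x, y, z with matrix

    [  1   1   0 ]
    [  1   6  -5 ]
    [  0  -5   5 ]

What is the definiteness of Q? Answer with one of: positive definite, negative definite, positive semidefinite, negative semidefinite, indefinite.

positive semidefinite

Row-reducing A symmetrically gives the diagonal entries 1, 5, 0.
That gives 2 positive, 1 zero pivots.
Hence Q is positive semidefinite.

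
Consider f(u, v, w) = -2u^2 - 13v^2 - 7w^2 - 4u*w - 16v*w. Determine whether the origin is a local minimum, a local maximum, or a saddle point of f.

The Hessian at the origin is H = [[-4, 0, -4], [0, -26, -16], [-4, -16, -14]].
Congruent diagonalization of H (simultaneous row and column reduction) yields pivots -4, -26, -2/13.
So there are 3 negative pivots.
H is negative definite, so the origin is a strict local maximum.

local maximum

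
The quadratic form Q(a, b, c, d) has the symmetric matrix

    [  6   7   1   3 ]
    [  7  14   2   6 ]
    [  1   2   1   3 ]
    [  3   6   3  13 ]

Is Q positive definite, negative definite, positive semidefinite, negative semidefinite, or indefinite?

positive definite

Row-reducing A symmetrically gives the diagonal entries 6, 35/6, 5/7, 4.
So there are 4 positive pivots.
Hence Q is positive definite.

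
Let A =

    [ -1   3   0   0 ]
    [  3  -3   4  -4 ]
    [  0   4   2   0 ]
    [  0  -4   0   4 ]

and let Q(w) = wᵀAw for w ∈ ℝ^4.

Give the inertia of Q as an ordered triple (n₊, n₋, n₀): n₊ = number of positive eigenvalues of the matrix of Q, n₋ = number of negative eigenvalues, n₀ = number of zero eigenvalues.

(2, 2, 0)

Applying the same elementary operations to the rows and columns of A produces a congruent diagonal matrix with entries -1, 6, -2/3, 12.
So there are 2 positive, 2 negative pivots.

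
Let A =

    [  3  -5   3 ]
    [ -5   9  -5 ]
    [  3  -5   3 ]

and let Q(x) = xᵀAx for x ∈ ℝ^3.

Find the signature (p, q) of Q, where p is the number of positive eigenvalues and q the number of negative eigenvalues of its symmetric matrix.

(2, 0)

Symmetric row and column elimination reduces A to a congruent diagonal form with pivots 3, 2/3, 0.
So there are 2 positive, 1 zero pivots.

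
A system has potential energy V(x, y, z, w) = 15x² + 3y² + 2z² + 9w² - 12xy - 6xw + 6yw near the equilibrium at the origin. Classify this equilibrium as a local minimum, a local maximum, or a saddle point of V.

local minimum

The Hessian at the origin is H = [[30, -12, 0, -6], [-12, 6, 0, 6], [0, 0, 4, 0], [-6, 6, 0, 18]].
Symmetric row and column elimination reduces H to a congruent diagonal form with pivots 30, 6/5, 4, 6.
So there are 4 positive pivots.
H is positive definite, so the origin is a strict local minimum.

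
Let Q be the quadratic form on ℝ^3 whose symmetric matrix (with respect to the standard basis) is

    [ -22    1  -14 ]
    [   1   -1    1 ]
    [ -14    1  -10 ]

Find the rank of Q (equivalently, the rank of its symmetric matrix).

Applying the same elementary operations to the rows and columns of A produces a congruent diagonal matrix with entries -22, -21/22, -20/21.
So there are 3 negative pivots.
The rank is the number of nonzero pivots: 3.

3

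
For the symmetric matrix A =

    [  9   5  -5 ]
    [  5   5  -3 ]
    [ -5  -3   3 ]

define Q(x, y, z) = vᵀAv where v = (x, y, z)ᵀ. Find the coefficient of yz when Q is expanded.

The coefficient of yz is A[2,3] + A[3,2] = 2·(-3) = -6.

-6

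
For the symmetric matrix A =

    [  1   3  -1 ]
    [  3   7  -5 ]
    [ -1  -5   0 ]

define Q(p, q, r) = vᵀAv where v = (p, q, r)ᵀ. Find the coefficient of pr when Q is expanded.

The coefficient of pr is A[1,3] + A[3,1] = 2·(-1) = -2.

-2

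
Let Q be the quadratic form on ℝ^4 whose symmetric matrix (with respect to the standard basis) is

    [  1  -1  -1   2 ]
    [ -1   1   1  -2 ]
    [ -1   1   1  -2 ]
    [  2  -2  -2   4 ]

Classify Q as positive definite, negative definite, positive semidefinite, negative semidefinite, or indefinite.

Symmetric row and column elimination reduces A to a congruent diagonal form with pivots 1, 0, 0, 0.
That gives 1 positive, 3 zero pivots.
Hence Q is positive semidefinite.

positive semidefinite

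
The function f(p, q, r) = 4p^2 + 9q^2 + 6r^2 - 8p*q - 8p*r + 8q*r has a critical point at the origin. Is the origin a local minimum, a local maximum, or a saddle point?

The Hessian at the origin is H = [[8, -8, -8], [-8, 18, 8], [-8, 8, 12]].
An LDLᵀ factorisation of H has diagonal entries 8, 10, 4.
That gives 3 positive pivots.
H is positive definite, so the origin is a strict local minimum.

local minimum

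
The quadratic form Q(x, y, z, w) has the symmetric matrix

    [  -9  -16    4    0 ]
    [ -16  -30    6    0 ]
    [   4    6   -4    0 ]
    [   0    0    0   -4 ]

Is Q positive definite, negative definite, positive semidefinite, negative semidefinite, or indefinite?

negative definite

Leading principal minors: Δ_1 = -9, Δ_2 = 14, Δ_3 = -20, Δ_4 = 80.
The signs alternate starting with Δ_1 < 0, so by Sylvester's criterion Q is negative definite.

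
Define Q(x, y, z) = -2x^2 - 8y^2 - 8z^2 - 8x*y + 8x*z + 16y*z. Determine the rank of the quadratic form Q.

The symmetric matrix is A = [[-2, -4, 4], [-4, -8, 8], [4, 8, -8]].
Symmetric row and column elimination reduces A to a congruent diagonal form with pivots -2, 0, 0.
Counting signs: 1 negative, 2 zero.
The rank is the number of nonzero pivots: 1.

1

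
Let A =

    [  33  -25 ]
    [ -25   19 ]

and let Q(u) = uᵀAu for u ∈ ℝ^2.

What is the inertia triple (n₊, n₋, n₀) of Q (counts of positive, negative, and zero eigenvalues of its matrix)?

An LDLᵀ factorisation of A has diagonal entries 33, 2/33.
Counting signs: 2 positive.

(2, 0, 0)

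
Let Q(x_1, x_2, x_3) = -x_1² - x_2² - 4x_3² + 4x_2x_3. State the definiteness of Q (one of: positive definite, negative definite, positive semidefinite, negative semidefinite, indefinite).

negative semidefinite

Write A = [[-1, 0, 0], [0, -1, 2], [0, 2, -4]].
Row-reducing A symmetrically gives the diagonal entries -1, -1, 0.
Counting signs: 2 negative, 1 zero.
Hence Q is negative semidefinite.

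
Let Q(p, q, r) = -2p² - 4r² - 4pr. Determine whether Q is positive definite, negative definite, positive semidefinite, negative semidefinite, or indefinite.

Write A = [[-2, 0, -2], [0, 0, 0], [-2, 0, -4]].
Congruent diagonalization of A (simultaneous row and column reduction) yields pivots -2, 0, -2.
So there are 2 negative, 1 zero pivots.
Hence Q is negative semidefinite.

negative semidefinite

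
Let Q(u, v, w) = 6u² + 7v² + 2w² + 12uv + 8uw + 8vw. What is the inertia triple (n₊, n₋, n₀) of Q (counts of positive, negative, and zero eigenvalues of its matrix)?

The symmetric matrix is A = [[6, 6, 4], [6, 7, 4], [4, 4, 2]].
An LDLᵀ factorisation of A has diagonal entries 6, 1, -2/3.
Counting signs: 2 positive, 1 negative.

(2, 1, 0)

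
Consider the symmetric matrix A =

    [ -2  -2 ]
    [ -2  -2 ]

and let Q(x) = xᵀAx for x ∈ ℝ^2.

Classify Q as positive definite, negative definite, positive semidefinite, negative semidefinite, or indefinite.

negative semidefinite

Row-reducing A symmetrically gives the diagonal entries -2, 0.
That gives 1 negative, 1 zero pivots.
Hence Q is negative semidefinite.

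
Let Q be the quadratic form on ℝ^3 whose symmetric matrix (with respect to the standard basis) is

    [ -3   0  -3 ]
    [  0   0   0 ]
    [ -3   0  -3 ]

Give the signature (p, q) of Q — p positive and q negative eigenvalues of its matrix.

(0, 1)

Congruent diagonalization of A (simultaneous row and column reduction) yields pivots -3, 0, 0.
That gives 1 negative, 2 zero pivots.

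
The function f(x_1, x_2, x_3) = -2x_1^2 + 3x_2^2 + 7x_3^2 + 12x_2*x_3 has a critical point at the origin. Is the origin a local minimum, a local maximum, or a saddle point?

The Hessian at the origin is H = [[-4, 0, 0], [0, 6, 12], [0, 12, 14]].
Row-reducing H symmetrically gives the diagonal entries -4, 6, -10.
That gives 1 positive, 2 negative pivots.
H is indefinite, so the origin is a saddle point.

saddle point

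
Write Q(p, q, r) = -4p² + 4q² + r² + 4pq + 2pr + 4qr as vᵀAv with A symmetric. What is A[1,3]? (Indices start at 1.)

1

The coefficient of p·r in Q is 2. For a symmetric A this equals A[1,3] + A[3,1] = 2·A[1,3].
So A[1,3] = 2/2 = 1.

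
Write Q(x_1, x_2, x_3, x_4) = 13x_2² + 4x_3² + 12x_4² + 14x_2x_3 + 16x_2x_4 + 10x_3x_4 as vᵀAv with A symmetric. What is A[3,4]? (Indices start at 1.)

The coefficient of x_3·x_4 in Q is 10. For a symmetric A this equals A[3,4] + A[4,3] = 2·A[3,4].
So A[3,4] = 10/2 = 5.

5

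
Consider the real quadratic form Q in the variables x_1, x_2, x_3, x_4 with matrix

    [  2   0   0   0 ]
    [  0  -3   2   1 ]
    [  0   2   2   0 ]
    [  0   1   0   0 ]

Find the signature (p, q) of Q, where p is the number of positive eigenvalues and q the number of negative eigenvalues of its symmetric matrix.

(3, 1)

An LDLᵀ factorisation of A has diagonal entries 2, -3, 10/3, 1/5.
Counting signs: 3 positive, 1 negative.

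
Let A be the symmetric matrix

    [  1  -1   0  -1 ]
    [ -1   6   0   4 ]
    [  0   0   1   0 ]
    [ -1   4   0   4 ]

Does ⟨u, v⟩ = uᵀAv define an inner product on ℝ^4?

yes

Symmetric row and column elimination reduces A to a congruent diagonal form with pivots 1, 5, 1, 6/5.
Counting signs: 4 positive.
Hence Q is positive definite.
⟨·,·⟩ is an inner product exactly when A is positive definite.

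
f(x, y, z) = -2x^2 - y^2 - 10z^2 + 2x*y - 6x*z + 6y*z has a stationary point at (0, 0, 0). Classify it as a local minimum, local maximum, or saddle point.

local maximum

The Hessian at the origin is H = [[-4, 2, -6], [2, -2, 6], [-6, 6, -20]].
Congruent diagonalization of H (simultaneous row and column reduction) yields pivots -4, -1, -2.
That gives 3 negative pivots.
H is negative definite, so the origin is a strict local maximum.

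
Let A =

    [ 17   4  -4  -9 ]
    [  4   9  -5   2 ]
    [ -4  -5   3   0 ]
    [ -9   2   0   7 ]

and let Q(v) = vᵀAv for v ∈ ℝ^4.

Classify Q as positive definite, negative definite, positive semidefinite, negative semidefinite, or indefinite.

positive semidefinite

Applying the same elementary operations to the rows and columns of A produces a congruent diagonal matrix with entries 17, 137/17, 2/137, 0.
So there are 3 positive, 1 zero pivots.
Hence Q is positive semidefinite.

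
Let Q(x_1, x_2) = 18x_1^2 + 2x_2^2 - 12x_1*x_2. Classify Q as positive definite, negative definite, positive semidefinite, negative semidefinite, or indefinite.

positive semidefinite

The symmetric matrix of Q is [[18, -6], [-6, 2]].
For the 2×2 matrix [[18, -6], [-6, 2]]: det = 18·2 − (-6)² = 0, trace = 20.
det = 0 so one eigenvalue is zero; the form is semidefinite with the sign of the trace.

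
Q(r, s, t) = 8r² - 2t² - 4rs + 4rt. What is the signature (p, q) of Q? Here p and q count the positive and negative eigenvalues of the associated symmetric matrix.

The associated matrix is A = [[8, -2, 2], [-2, 0, 0], [2, 0, -2]].
Congruent diagonalization of A (simultaneous row and column reduction) yields pivots 8, -1/2, -2.
So there are 1 positive, 2 negative pivots.

(1, 2)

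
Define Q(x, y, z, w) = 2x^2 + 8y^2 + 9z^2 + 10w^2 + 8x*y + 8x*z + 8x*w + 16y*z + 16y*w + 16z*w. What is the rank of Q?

3

Write A = [[2, 4, 4, 4], [4, 8, 8, 8], [4, 8, 9, 8], [4, 8, 8, 10]].
Applying the same elementary operations to the rows and columns of A produces a congruent diagonal matrix with entries 2, 0, 1, 2.
Counting signs: 3 positive, 1 zero.
The rank is the number of nonzero pivots: 3.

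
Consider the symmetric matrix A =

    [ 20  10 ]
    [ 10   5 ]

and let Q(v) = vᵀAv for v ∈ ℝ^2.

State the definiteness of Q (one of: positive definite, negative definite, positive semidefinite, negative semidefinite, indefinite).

positive semidefinite

For the 2×2 matrix [[20, 10], [10, 5]]: det = 20·5 − (10)² = 0, trace = 25.
det = 0 so one eigenvalue is zero; the form is semidefinite with the sign of the trace.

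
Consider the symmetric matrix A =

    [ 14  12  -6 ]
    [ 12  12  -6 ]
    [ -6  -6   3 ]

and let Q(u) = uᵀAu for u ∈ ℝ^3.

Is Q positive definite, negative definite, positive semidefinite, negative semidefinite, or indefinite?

Symmetric row and column elimination reduces A to a congruent diagonal form with pivots 14, 12/7, 0.
Counting signs: 2 positive, 1 zero.
Hence Q is positive semidefinite.

positive semidefinite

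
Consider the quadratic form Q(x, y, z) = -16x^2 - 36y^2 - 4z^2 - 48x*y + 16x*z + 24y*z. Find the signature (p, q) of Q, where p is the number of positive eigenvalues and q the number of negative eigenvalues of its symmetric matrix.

(0, 1)

The associated matrix is A = [[-16, -24, 8], [-24, -36, 12], [8, 12, -4]].
Symmetric row and column elimination reduces A to a congruent diagonal form with pivots -16, 0, 0.
That gives 1 negative, 2 zero pivots.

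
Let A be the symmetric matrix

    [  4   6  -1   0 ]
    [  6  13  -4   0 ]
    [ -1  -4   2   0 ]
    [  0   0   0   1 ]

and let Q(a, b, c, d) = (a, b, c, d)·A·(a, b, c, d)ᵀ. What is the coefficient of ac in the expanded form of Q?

-2

The coefficient of ac is A[1,3] + A[3,1] = 2·(-1) = -2.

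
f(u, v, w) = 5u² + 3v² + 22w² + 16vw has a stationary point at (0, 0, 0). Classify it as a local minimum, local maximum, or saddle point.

local minimum

The Hessian at the origin is H = [[10, 0, 0], [0, 6, 16], [0, 16, 44]].
An LDLᵀ factorisation of H has diagonal entries 10, 6, 4/3.
That gives 3 positive pivots.
H is positive definite, so the origin is a strict local minimum.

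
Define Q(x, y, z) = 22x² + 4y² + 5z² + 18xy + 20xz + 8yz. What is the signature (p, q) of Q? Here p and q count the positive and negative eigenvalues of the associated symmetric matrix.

(3, 0)

Write A = [[22, 9, 10], [9, 4, 4], [10, 4, 5]].
Row-reducing A symmetrically gives the diagonal entries 22, 7/22, 3/7.
That gives 3 positive pivots.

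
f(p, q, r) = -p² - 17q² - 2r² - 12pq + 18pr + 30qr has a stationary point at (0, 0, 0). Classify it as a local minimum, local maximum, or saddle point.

The Hessian at the origin is H = [[-2, -12, 18], [-12, -34, 30], [18, 30, -4]].
Symmetric row and column elimination reduces H to a congruent diagonal form with pivots -2, 38, -40/19.
So there are 1 positive, 2 negative pivots.
H is indefinite, so the origin is a saddle point.

saddle point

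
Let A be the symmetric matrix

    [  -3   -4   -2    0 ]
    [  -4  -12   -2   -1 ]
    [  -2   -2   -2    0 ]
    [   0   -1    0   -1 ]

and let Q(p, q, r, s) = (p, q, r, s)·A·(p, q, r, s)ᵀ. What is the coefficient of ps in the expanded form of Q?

0

The coefficient of ps is A[1,4] + A[4,1] = 2·0 = 0.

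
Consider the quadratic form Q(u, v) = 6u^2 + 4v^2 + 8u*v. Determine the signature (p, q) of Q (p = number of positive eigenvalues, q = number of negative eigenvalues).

(2, 0)

The symmetric matrix is A = [[6, 4], [4, 4]].
Row-reducing A symmetrically gives the diagonal entries 6, 4/3.
Counting signs: 2 positive.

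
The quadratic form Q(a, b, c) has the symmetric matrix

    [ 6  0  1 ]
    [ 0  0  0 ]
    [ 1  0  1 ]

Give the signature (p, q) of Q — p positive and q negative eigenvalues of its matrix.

Symmetric row and column elimination reduces A to a congruent diagonal form with pivots 6, 0, 5/6.
So there are 2 positive, 1 zero pivots.

(2, 0)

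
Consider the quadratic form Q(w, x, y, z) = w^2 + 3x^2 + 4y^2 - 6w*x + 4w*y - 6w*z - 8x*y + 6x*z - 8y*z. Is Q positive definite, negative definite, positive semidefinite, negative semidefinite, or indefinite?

The symmetric matrix is A = [[1, -3, 2, -3], [-3, 3, -4, 3], [2, -4, 4, -4], [-3, 3, -4, 0]].
Row-reducing A symmetrically gives the diagonal entries 1, -6, 2/3, -3.
That gives 2 positive, 2 negative pivots.
Hence Q is indefinite.

indefinite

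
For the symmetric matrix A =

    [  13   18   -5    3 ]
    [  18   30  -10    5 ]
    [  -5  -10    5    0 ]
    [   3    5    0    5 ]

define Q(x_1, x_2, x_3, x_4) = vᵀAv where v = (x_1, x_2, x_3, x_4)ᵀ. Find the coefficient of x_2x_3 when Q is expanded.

The coefficient of x_2x_3 is A[2,3] + A[3,2] = 2·(-10) = -20.

-20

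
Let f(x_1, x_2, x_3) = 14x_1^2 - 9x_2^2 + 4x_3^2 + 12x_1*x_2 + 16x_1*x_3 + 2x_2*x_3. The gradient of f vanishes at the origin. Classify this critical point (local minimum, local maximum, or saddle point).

The Hessian at the origin is H = [[28, 12, 16], [12, -18, 2], [16, 2, 8]].
An LDLᵀ factorisation of H has diagonal entries 28, -162/7, -10/81.
That gives 1 positive, 2 negative pivots.
H is indefinite, so the origin is a saddle point.

saddle point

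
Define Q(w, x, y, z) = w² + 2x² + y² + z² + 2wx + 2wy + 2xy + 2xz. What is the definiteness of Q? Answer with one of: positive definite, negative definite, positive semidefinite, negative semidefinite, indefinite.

Write A = [[1, 1, 1, 0], [1, 2, 1, 1], [1, 1, 1, 0], [0, 1, 0, 1]].
Row-reducing A symmetrically gives the diagonal entries 1, 1, 0, 0.
That gives 2 positive, 2 zero pivots.
Hence Q is positive semidefinite.

positive semidefinite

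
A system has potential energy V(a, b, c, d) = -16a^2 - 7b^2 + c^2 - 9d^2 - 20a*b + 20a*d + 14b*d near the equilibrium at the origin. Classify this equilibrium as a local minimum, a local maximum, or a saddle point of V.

saddle point

The Hessian at the origin is H = [[-32, -20, 0, 20], [-20, -14, 0, 14], [0, 0, 2, 0], [20, 14, 0, -18]].
Symmetric row and column elimination reduces H to a congruent diagonal form with pivots -32, -3/2, 2, -4.
That gives 1 positive, 3 negative pivots.
H is indefinite, so the origin is a saddle point.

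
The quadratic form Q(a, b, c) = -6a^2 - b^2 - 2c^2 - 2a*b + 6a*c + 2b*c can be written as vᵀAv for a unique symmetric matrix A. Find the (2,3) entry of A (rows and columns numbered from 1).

1

The coefficient of b·c in Q is 2. For a symmetric A this equals A[2,3] + A[3,2] = 2·A[2,3].
So A[2,3] = 2/2 = 1.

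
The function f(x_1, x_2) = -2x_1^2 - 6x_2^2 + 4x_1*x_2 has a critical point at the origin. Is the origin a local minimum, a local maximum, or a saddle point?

The Hessian at the origin is H = [[-4, 4], [4, -12]].
det H = -4·-12 − (4)² = 32 > 0 and H[1,1] = -4 < 0, so H is negative definite.
Therefore the origin is a local maximum.

local maximum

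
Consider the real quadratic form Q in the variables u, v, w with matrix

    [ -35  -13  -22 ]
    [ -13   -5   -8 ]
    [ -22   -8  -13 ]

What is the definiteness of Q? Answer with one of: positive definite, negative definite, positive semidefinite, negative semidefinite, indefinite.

Symmetric row and column elimination reduces A to a congruent diagonal form with pivots -35, -6/35, 1.
That gives 1 positive, 2 negative pivots.
Hence Q is indefinite.

indefinite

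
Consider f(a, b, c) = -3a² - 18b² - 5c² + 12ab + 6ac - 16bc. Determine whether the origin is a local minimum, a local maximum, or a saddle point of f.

The Hessian at the origin is H = [[-6, 12, 6], [12, -36, -16], [6, -16, -10]].
Congruent diagonalization of H (simultaneous row and column reduction) yields pivots -6, -12, -8/3.
That gives 3 negative pivots.
H is negative definite, so the origin is a strict local maximum.

local maximum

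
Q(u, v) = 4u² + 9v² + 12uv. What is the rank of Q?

Write A = [[4, 6], [6, 9]].
Symmetric row and column elimination reduces A to a congruent diagonal form with pivots 4, 0.
Counting signs: 1 positive, 1 zero.
The rank is the number of nonzero pivots: 1.

1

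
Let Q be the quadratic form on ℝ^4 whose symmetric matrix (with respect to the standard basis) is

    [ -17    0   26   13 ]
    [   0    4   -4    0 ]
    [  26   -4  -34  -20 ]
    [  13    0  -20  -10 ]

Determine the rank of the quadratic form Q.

Symmetric row and column elimination reduces A to a congruent diagonal form with pivots -17, 4, 30/17, -1/15.
Counting signs: 2 positive, 2 negative.
The rank is the number of nonzero pivots: 4.

4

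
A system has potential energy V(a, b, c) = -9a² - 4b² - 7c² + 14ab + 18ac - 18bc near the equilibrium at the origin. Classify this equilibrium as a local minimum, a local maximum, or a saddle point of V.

The Hessian at the origin is H = [[-18, 14, 18], [14, -8, -18], [18, -18, -14]].
Symmetric row and column elimination reduces H to a congruent diagonal form with pivots -18, 26/9, -20/13.
So there are 1 positive, 2 negative pivots.
H is indefinite, so the origin is a saddle point.

saddle point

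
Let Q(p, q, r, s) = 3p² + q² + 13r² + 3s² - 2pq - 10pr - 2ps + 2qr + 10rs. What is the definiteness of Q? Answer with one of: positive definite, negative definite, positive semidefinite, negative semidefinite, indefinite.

Write A = [[3, -1, -5, -1], [-1, 1, 1, 0], [-5, 1, 13, 5], [-1, 0, 5, 3]].
Row-reducing A symmetrically gives the diagonal entries 3, 2/3, 4, 1/4.
Counting signs: 4 positive.
Hence Q is positive definite.

positive definite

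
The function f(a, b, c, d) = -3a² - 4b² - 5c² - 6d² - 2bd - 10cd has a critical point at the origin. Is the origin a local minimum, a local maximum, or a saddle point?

The Hessian at the origin is H = [[-6, 0, 0, 0], [0, -8, 0, -2], [0, 0, -10, -10], [0, -2, -10, -12]].
Row-reducing H symmetrically gives the diagonal entries -6, -8, -10, -3/2.
So there are 4 negative pivots.
H is negative definite, so the origin is a strict local maximum.

local maximum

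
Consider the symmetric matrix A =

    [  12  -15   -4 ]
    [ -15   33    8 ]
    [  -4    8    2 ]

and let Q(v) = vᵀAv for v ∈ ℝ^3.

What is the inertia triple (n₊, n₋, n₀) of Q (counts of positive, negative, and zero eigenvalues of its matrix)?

(3, 0, 0)

An LDLᵀ factorisation of A has diagonal entries 12, 57/4, 2/57.
Counting signs: 3 positive.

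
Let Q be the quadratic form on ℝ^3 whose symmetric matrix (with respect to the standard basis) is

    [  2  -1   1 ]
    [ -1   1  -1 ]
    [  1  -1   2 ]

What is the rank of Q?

Congruent diagonalization of A (simultaneous row and column reduction) yields pivots 2, 1/2, 1.
So there are 3 positive pivots.
The rank is the number of nonzero pivots: 3.

3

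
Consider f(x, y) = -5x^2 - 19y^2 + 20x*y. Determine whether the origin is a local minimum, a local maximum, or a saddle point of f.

The Hessian at the origin is H = [[-10, 20], [20, -38]].
det H = -10·-38 − (20)² = -20 < 0, so H is indefinite.
Therefore the origin is a saddle point.

saddle point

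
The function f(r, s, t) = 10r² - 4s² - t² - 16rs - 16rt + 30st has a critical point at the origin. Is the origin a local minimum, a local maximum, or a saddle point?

The Hessian at the origin is H = [[20, -16, -16], [-16, -8, 30], [-16, 30, -2]].
Symmetric row and column elimination reduces H to a congruent diagonal form with pivots 20, -104/5, -15/26.
Counting signs: 1 positive, 2 negative.
H is indefinite, so the origin is a saddle point.

saddle point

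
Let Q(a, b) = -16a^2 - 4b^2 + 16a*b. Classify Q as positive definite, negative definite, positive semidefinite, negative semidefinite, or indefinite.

negative semidefinite

The symmetric matrix of Q is [[-16, 8], [8, -4]].
For the 2×2 matrix [[-16, 8], [8, -4]]: det = -16·-4 − (8)² = 0, trace = -20.
det = 0 so one eigenvalue is zero; the form is semidefinite with the sign of the trace.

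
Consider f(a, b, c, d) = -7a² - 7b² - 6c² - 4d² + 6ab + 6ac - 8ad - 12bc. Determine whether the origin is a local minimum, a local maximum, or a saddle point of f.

local maximum

The Hessian at the origin is H = [[-14, 6, 6, -8], [6, -14, -12, 0], [6, -12, -12, 0], [-8, 0, 0, -8]].
Symmetric row and column elimination reduces H to a congruent diagonal form with pivots -14, -80/7, -33/20, -24/11.
That gives 4 negative pivots.
H is negative definite, so the origin is a strict local maximum.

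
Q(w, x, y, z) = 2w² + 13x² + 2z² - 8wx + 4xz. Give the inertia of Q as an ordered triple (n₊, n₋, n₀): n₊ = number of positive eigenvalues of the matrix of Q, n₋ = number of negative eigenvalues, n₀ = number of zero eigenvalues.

(3, 0, 1)

Write A = [[2, -4, 0, 0], [-4, 13, 0, 2], [0, 0, 0, 0], [0, 2, 0, 2]].
Applying the same elementary operations to the rows and columns of A produces a congruent diagonal matrix with entries 2, 5, 0, 6/5.
So there are 3 positive, 1 zero pivots.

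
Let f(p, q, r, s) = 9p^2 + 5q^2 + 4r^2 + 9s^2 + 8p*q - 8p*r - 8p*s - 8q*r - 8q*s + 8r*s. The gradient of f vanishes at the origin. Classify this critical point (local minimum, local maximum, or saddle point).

local minimum

The Hessian at the origin is H = [[18, 8, -8, -8], [8, 10, -8, -8], [-8, -8, 8, 8], [-8, -8, 8, 18]].
An LDLᵀ factorisation of H has diagonal entries 18, 58/9, 40/29, 10.
Counting signs: 4 positive.
H is positive definite, so the origin is a strict local minimum.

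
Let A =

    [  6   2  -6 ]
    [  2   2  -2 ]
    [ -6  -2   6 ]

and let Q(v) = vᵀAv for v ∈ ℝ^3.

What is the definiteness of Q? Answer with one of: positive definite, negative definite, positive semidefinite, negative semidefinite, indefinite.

positive semidefinite

Row-reducing A symmetrically gives the diagonal entries 6, 4/3, 0.
That gives 2 positive, 1 zero pivots.
Hence Q is positive semidefinite.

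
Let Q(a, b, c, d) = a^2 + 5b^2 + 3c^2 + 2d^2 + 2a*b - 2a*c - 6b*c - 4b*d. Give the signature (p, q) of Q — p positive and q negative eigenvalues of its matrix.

(3, 0)

The symmetric matrix is A = [[1, 1, -1, 0], [1, 5, -3, -2], [-1, -3, 3, 0], [0, -2, 0, 2]].
Congruent diagonalization of A (simultaneous row and column reduction) yields pivots 1, 4, 1, 0.
Counting signs: 3 positive, 1 zero.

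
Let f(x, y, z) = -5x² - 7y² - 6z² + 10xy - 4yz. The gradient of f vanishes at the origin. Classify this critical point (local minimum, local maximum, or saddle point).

The Hessian at the origin is H = [[-10, 10, 0], [10, -14, -4], [0, -4, -12]].
Congruent diagonalization of H (simultaneous row and column reduction) yields pivots -10, -4, -8.
Counting signs: 3 negative.
H is negative definite, so the origin is a strict local maximum.

local maximum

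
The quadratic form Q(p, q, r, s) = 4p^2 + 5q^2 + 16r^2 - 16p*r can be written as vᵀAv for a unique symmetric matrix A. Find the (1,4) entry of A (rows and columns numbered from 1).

0

The coefficient of p·s in Q is 0. For a symmetric A this equals A[1,4] + A[4,1] = 2·A[1,4].
So A[1,4] = 0/2 = 0.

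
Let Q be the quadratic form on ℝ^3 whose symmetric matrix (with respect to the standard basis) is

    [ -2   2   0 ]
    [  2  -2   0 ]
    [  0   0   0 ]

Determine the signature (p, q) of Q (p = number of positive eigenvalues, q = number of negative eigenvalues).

(0, 1)

Applying the same elementary operations to the rows and columns of A produces a congruent diagonal matrix with entries -2, 0, 0.
So there are 1 negative, 2 zero pivots.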